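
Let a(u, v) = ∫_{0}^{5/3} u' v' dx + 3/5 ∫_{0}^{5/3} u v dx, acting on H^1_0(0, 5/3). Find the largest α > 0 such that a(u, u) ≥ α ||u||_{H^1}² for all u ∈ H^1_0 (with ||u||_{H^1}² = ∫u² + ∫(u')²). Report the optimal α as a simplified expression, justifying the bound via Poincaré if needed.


α = 3*(5 + 3*π^2)/(25 + 9*π^2)

Coercivity of a(·,·) on H^1_0(0, 5/3) means a(u, u) ≥ α ||u||_{H^1}² for every u ∈ H^1_0.
The interval has length L = 5/3, and Poincaré/coercivity depend only on L. Here a(u, u) = ∫(u')² + (3/5)·∫u².
Here 0 < c = 3/5 < 1. The condition a(u,u) ≥ α||u||_{H^1}² reads (1−α)∫(u')² ≥ (α−c)∫u². Any admissible α is ≤ 1 (rapidly oscillating u have ∫u²/∫(u')² → 0), and α = 1 would force 0 ≥ (1−c)∫u², impossible since c < 1; so 1−α > 0. By the sharp Poincaré inequality on H^1_0 of an interval of length L, ∫(u')² ≥ (π/L)²∫u² with equality for the first sine mode sin(π(x−x₀)/L) (x₀ the left endpoint), so the inequality holds for all u iff (1−α)(π/L)² ≥ α − c, i.e. α ≤ ((π/L)² + c)/((π/L)² + 1) = (1 + c(L/π)²)/(1 + (L/π)²). With (π/L)² = 9*π^2/25 and c = 3/5, the largest admissible constant is α = ((π/L)² + c)/((π/L)² + 1).
Simplifying, α = 3*(5 + 3*π^2)/(25 + 9*π^2).


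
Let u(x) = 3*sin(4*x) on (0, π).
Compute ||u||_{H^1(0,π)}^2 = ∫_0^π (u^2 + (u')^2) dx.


||u||_{H^1(0,π)}^2 = 153*π/2

u'(x) = 12*cos(4*x).
Expand u² and (u')² and integrate term by term on (0, π), using: for integers n ≥ 1, ∫_0^π sin²(nx) dx = ∫_0^π cos²(nx) dx = π/2; for n ≠ n', ∫_0^π sin(nx)sin(n'x) dx = ∫_0^π cos(nx)cos(n'x) dx = 0; and by product-to-sum, ∫_0^π sin(nx)cos(n'x) dx = ½∫_0^π [sin((n+n')x) + sin((n−n')x)] dx, which is 0 when n+n' is even and 2n/(n²−n'²) when n+n' is odd (it need not vanish on (0, π)).
  u² squared terms: (3)²·∫sin(4x)² dx = 9·π/2 = 9*π/2.
  So ∫_0^π u² dx = 9*π/2.
  (u')² squared terms: (12)²·∫cos(4x)² dx = 144·π/2 = 72*π.
  So ∫_0^π (u')² dx = 72*π.
||u||_{H^1}^2 = (9*π/2) + (72*π) = 153*π/2.


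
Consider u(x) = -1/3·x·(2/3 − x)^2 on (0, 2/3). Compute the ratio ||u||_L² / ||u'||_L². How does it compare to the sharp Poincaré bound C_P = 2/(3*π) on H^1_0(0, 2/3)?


||u||_L² / ||u'||_L² = sqrt(14)/21 < C_P = 2/(3*π).

u(x) = -1/3·x·(2/3 − x)^2, so u'(x) = (2 - 9*x)*(3*x - 2)/27.
u(x) = -1/3·x·(2/3 − x)^2 vanishes at x = 0 and x = 2/3, so u ∈ H^1_0(0, 2/3). Differentiate via the product rule and integrate the resulting polynomials term by term.
  ∫_0^2/3 u² dx = ∫_0^2/3 (x^6/9 - 8*x^5/27 + 8*x^4/27 - 32*x^3/243 + 16*x^2/729) dx. Term by term:
    ∫_0^2/3 x^6/9 dx = 128/137781;  ∫_0^2/3 -8*x^5/27 dx = -256/59049;  ∫_0^2/3 8*x^4/27 dx = 256/32805;
    ∫_0^2/3 -32*x^3/243 dx = -128/19683;  ∫_0^2/3 16*x^2/729 dx = 128/59049.
  Sum: 128/137781 − 256/59049 + 256/32805 − 128/19683 + 128/59049 = 128/2066715.
  ∫_0^2/3 (u')² dx = ∫_0^2/3 (x^4 - 16*x^3/9 + 88*x^2/81 - 64*x/243 + 16/729) dx. Term by term:
    ∫_0^2/3 x^4 dx = 32/1215;  ∫_0^2/3 -16*x^3/9 dx = -64/729;  ∫_0^2/3 88*x^2/81 dx = 704/6561;
    ∫_0^2/3 -64*x/243 dx = -128/2187;  ∫_0^2/3 16/729 dx = 32/2187.
  Sum: 32/1215 − 64/729 + 704/6561 − 128/2187 + 32/2187 = 64/32805.
∫_0^2/3 u² dx = 128/2066715, so ||u||_L² = 8*sqrt(70)/8505.
∫_0^2/3 (u')² dx = 64/32805, so ||u'||_L² = 8*sqrt(5)/405.
Ratio ||u||_L² / ||u'||_L² = sqrt(14)/21.
Sharp Poincaré constant on H^1_0(0, 2/3) is C_P = L/π = 2/(3*π), achieved by sin(3*π/2·x).
A polynomial bump cannot attain the sharp Poincaré constant (only the first sine eigenfunction does), so the ratio is strictly less than C_P, consistent with ||u||_L² ≤ C_P ||u'||_L².


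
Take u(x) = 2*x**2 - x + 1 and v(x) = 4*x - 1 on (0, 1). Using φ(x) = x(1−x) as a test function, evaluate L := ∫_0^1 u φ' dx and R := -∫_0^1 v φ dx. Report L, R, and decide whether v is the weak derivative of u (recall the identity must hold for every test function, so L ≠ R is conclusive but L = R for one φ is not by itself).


LHS = -1/6, RHS = -1/6. Yes, v = u' weakly.

u(x) = 2*x**2 - x + 1, classical derivative u'(x) = 4*x - 1.
φ(x) = x(1−x), so φ'(x) = 1 - 2*x.
Note φ(0) = φ(1) = 0, so the boundary term u·φ vanishes.
LHS = ∫_0^1 u(x) φ'(x) dx = ∫_0^1 (-4*x^3 + 4*x^2 - 3*x + 1) dx. Term by term:
  ∫_0^1 -4*x^3 dx = -1;  ∫_0^1 4*x^2 dx = 4/3;  ∫_0^1 -3*x dx = -3/2;
  ∫_0^1 1 dx = 1.
Sum: -1 + 4/3 − 3/2 + 1 = -1/6.
So LHS = -1/6.
∫_0^1 v(x) φ(x) dx = ∫_0^1 (-4*x^3 + 5*x^2 - x) dx. Term by term:
  ∫_0^1 -4*x^3 dx = -1;  ∫_0^1 5*x^2 dx = 5/3;  ∫_0^1 -x dx = -1/2.
Sum: -1 + 5/3 − 1/2 = 1/6.
So RHS = -∫_0^1 v(x) φ(x) dx = -1/6.
LHS = RHS, so the identity holds for this test φ.
Moreover u is smooth here and v(x) = u'(x) = 4*x - 1 pointwise, so the identity holds for every test function. Hence v is the weak derivative of u.


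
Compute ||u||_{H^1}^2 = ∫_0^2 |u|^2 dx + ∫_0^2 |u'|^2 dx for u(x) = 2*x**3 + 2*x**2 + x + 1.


||u||_{H^1}^2 = 81488/105

The H^1 norm (squared) on an interval (0, L) is
  ||u||_{H^1}^2 = ∫_0^L u(x)^2 dx + ∫_0^L u'(x)^2 dx.
Compute u'(x) = 6*x**2 + 4*x + 1.
Then u(x)^2 = 4*x**6 + 8*x**5 + 8*x**4 + 8*x**3 + 5*x**2 + 2*x + 1 and u'(x)^2 = 36*x**4 + 48*x**3 + 28*x**2 + 8*x + 1.
Integrate each monomial from 0 to 2 using ∫_0^2 c·x^n dx = c·2^(n+1)/(n+1):
  ∫_0^2 u(x)^2 dx = ∫_0^2 (4*x^6 + 8*x^5 + 8*x^4 + 8*x^3 + 5*x^2 + 2*x + 1) dx. Term by term:
    ∫_0^2 4*x^6 dx = 512/7;  ∫_0^2 8*x^5 dx = 256/3;  ∫_0^2 8*x^4 dx = 256/5;
    ∫_0^2 8*x^3 dx = 32;  ∫_0^2 5*x^2 dx = 40/3;  ∫_0^2 2*x dx = 4;
    ∫_0^2 1 dx = 2.
  Sum: 512/7 + 256/3 + 256/5 + 32 + 40/3 + 4 + 2 = 27406/105.
  ∫_0^2 u'(x)^2 dx = ∫_0^2 (36*x^4 + 48*x^3 + 28*x^2 + 8*x + 1) dx. Term by term:
    ∫_0^2 36*x^4 dx = 1152/5;  ∫_0^2 48*x^3 dx = 192;  ∫_0^2 28*x^2 dx = 224/3;
    ∫_0^2 8*x dx = 16;  ∫_0^2 1 dx = 2.
  Sum: 1152/5 + 192 + 224/3 + 16 + 2 = 7726/15.
Adding: ||u||_{H^1}^2 = 27406/105 + 7726/15 = 81488/105.


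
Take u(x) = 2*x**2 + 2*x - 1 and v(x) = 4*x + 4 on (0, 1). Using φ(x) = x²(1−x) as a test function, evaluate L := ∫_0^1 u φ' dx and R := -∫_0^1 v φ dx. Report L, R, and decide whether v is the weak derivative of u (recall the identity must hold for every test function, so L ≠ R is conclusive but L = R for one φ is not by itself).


LHS = -11/30, RHS = -8/15. No, v is not the weak derivative of u.

u(x) = 2*x**2 + 2*x - 1, classical derivative u'(x) = 4*x + 2.
φ(x) = x²(1−x), so φ'(x) = x*(2 - 3*x).
Note φ(0) = φ(1) = 0, so the boundary term u·φ vanishes.
LHS = ∫_0^1 u(x) φ'(x) dx = ∫_0^1 (-6*x^4 - 2*x^3 + 7*x^2 - 2*x) dx. Term by term:
  ∫_0^1 -6*x^4 dx = -6/5;  ∫_0^1 -2*x^3 dx = -1/2;  ∫_0^1 7*x^2 dx = 7/3;
  ∫_0^1 -2*x dx = -1.
Sum: -6/5 − 1/2 + 7/3 − 1 = -11/30.
So LHS = -11/30.
∫_0^1 v(x) φ(x) dx = ∫_0^1 (-4*x^4 + 4*x^2) dx. Term by term:
  ∫_0^1 -4*x^4 dx = -4/5;  ∫_0^1 4*x^2 dx = 4/3.
Sum: -4/5 + 4/3 = 8/15.
So RHS = -∫_0^1 v(x) φ(x) dx = -8/15.
LHS − RHS = 1/6 ≠ 0, so the identity fails.
(For a valid weak derivative the identity must hold for EVERY test function, in particular this one. The failure shows v is NOT the weak derivative of u.)
Correct weak derivative would be u'(x) = 4*x + 2.


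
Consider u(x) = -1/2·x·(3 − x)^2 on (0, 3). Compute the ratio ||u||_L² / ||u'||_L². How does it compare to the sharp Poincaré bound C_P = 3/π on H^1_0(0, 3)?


||u||_L² / ||u'||_L² = 3*sqrt(14)/14 < C_P = 3/π.

u(x) = -1/2·x·(3 − x)^2, so u'(x) = 3*(1 - x)*(x - 3)/2.
u(x) = -1/2·x·(3 − x)^2 vanishes at x = 0 and x = 3, so u ∈ H^1_0(0, 3). Differentiate via the product rule and integrate the resulting polynomials term by term.
  ∫_0^3 u² dx = ∫_0^3 (x^6/4 - 3*x^5 + 27*x^4/2 - 27*x^3 + 81*x^2/4) dx. Term by term:
    ∫_0^3 x^6/4 dx = 2187/28;  ∫_0^3 -3*x^5 dx = -729/2;  ∫_0^3 27*x^4/2 dx = 6561/10;
    ∫_0^3 -27*x^3 dx = -2187/4;  ∫_0^3 81*x^2/4 dx = 729/4.
  Sum: 2187/28 − 729/2 + 6561/10 − 2187/4 + 729/4 = 729/140.
  ∫_0^3 (u')² dx = ∫_0^3 (9*x^4/4 - 18*x^3 + 99*x^2/2 - 54*x + 81/4) dx. Term by term:
    ∫_0^3 9*x^4/4 dx = 2187/20;  ∫_0^3 -18*x^3 dx = -729/2;  ∫_0^3 99*x^2/2 dx = 891/2;
    ∫_0^3 -54*x dx = -243;  ∫_0^3 81/4 dx = 243/4.
  Sum: 2187/20 − 729/2 + 891/2 − 243 + 243/4 = 81/10.
∫_0^3 u² dx = 729/140, so ||u||_L² = 27*sqrt(35)/70.
∫_0^3 (u')² dx = 81/10, so ||u'||_L² = 9*sqrt(10)/10.
Ratio ||u||_L² / ||u'||_L² = 3*sqrt(14)/14.
Sharp Poincaré constant on H^1_0(0, 3) is C_P = L/π = 3/π, achieved by sin(π/3·x).
A polynomial bump cannot attain the sharp Poincaré constant (only the first sine eigenfunction does), so the ratio is strictly less than C_P, consistent with ||u||_L² ≤ C_P ||u'||_L².


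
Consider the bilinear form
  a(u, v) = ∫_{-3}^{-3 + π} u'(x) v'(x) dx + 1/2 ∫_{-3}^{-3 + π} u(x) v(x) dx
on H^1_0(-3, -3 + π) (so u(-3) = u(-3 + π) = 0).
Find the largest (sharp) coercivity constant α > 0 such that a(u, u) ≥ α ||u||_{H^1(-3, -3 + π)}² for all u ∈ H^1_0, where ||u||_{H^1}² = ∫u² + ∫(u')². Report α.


α = 3/4

Coercivity of a(·,·) on H^1_0(-3, -3 + π) means a(u, u) ≥ α ||u||_{H^1}² for every u ∈ H^1_0.
The interval has length L = π, and Poincaré/coercivity depend only on L. Here a(u, u) = ∫(u')² + (1/2)·∫u².
Here 0 < c = 1/2 < 1. The condition a(u,u) ≥ α||u||_{H^1}² reads (1−α)∫(u')² ≥ (α−c)∫u². Any admissible α is ≤ 1 (rapidly oscillating u have ∫u²/∫(u')² → 0), and α = 1 would force 0 ≥ (1−c)∫u², impossible since c < 1; so 1−α > 0. By the sharp Poincaré inequality on H^1_0 of an interval of length L, ∫(u')² ≥ (π/L)²∫u² with equality for the first sine mode sin(π(x−x₀)/L) (x₀ the left endpoint), so the inequality holds for all u iff (1−α)(π/L)² ≥ α − c, i.e. α ≤ ((π/L)² + c)/((π/L)² + 1) = (1 + c(L/π)²)/(1 + (L/π)²). With (π/L)² = 1 and c = 1/2, the largest admissible constant is α = ((π/L)² + c)/((π/L)² + 1).
Simplifying, α = 3/4.


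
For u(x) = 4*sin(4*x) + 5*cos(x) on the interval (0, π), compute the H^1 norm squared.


||u||_{H^1(0,π)}^2 = 128/3 + 161*π

u'(x) = -5*sin(x) + 16*cos(4*x).
Expand u² and (u')² and integrate term by term on (0, π), using: for integers n ≥ 1, ∫_0^π sin²(nx) dx = ∫_0^π cos²(nx) dx = π/2; for n ≠ n', ∫_0^π sin(nx)sin(n'x) dx = ∫_0^π cos(nx)cos(n'x) dx = 0; and by product-to-sum, ∫_0^π sin(nx)cos(n'x) dx = ½∫_0^π [sin((n+n')x) + sin((n−n')x)] dx, which is 0 when n+n' is even and 2n/(n²−n'²) when n+n' is odd (it need not vanish on (0, π)).
  u² squared terms: (4)²·∫sin(4x)² dx = 16·π/2 = 8*π;  (5)²·∫cos(x)² dx = 25·π/2 = 25*π/2.
  u² cross terms: 2·(4)·(5)·∫sin(4x)·cos(x) dx = 40·(8/15) = 64/3.
  So ∫_0^π u² dx = 8*π + 25*π/2 + 64/3 = 64/3 + 41*π/2.
  (u')² squared terms: (-5)²·∫sin(x)² dx = 25·π/2 = 25*π/2;  (16)²·∫cos(4x)² dx = 256·π/2 = 128*π.
  (u')² cross terms: 2·(-5)·(16)·∫sin(x)·cos(4x) dx = -160·(-2/15) = 64/3.
  So ∫_0^π (u')² dx = 25*π/2 + 128*π + 64/3 = 64/3 + 281*π/2.
||u||_{H^1}^2 = (64/3 + 41*π/2) + (64/3 + 281*π/2) = 128/3 + 161*π.


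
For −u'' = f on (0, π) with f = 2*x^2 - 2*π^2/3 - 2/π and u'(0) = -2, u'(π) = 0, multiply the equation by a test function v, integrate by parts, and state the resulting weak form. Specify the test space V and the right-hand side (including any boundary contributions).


V = H^1(0, π) (v unrestricted at boundary; u is determined up to an additive constant); weak form: ∫_0^π u'v' dx = ∫_0^π (2*x^2 - 2*π^2/3 - 2/π) v dx + 2·v(0) for all v ∈ V.

Multiply both sides by a test function v and integrate from 0 to π:
  ∫_0^π −u''(x) v(x) dx = ∫_0^π f(x) v(x) dx.
Integrate the LHS by parts once:
  ∫_0^π −u'' v dx = −[u'(x) v(x)]_0^π + ∫_0^π u'(x) v'(x) dx.
Thus ∫_0^π u'(x) v'(x) dx = ∫_0^π f(x) v(x) dx + [u'(x) v(x)]_0^π.
Choose V so that boundary terms are either known or forced to vanish.
u has inhomogeneous Neumann u'(0) = -2, u'(π) = 0. [u' v]_0^π = (0)·v(π) − (-2)·v(0) = 2·v(0). Take V = H^1(0, π); boundary term becomes part of RHS.
Weak formulation: find u (satisfying any essential BC) such that ∫_0^π u'(x) v'(x) dx = ∫_0^π f v dx + 2·v(0) for all v ∈ V (Neumann data are natural BCs: they enter the RHS as boundary terms).
Substituting f(x) = 2*x^2 - 2*π^2/3 - 2/π, the right-hand side is ∫_0^π (2*x^2 - 2*π^2/3 - 2/π) v dx + 2·v(0).
Compatibility check (pure Neumann): taking v ≡ 1 ∈ V gives 0 = ∫_0^π f dx + (0) − (-2), i.e. ∫_0^π f dx must equal u'(0) − u'(π) = -2. Indeed ∫_0^π (2*x^2 - 2*π^2/3 - 2/π) dx = -2, so the data are compatible. The solution is then unique only up to an additive constant (fix it e.g. by requiring ∫_0^π u dx = 0).


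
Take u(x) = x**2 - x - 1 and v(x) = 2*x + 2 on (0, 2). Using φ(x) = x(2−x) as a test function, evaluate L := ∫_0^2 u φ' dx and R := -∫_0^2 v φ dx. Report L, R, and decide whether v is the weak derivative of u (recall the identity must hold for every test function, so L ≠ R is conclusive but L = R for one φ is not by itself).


LHS = -4/3, RHS = -16/3. No, v is not the weak derivative of u.

u(x) = x**2 - x - 1, classical derivative u'(x) = 2*x - 1.
φ(x) = x(2−x), so φ'(x) = 2 - 2*x.
Note φ(0) = φ(2) = 0, so the boundary term u·φ vanishes.
LHS = ∫_0^2 u(x) φ'(x) dx = ∫_0^2 (-2*x^3 + 4*x^2 - 2) dx. Term by term:
  ∫_0^2 -2*x^3 dx = -8;  ∫_0^2 4*x^2 dx = 32/3;  ∫_0^2 -2 dx = -4.
Sum: -8 + 32/3 − 4 = -4/3.
So LHS = -4/3.
∫_0^2 v(x) φ(x) dx = ∫_0^2 (-2*x^3 + 2*x^2 + 4*x) dx. Term by term:
  ∫_0^2 -2*x^3 dx = -8;  ∫_0^2 2*x^2 dx = 16/3;  ∫_0^2 4*x dx = 8.
Sum: -8 + 16/3 + 8 = 16/3.
So RHS = -∫_0^2 v(x) φ(x) dx = -16/3.
LHS − RHS = 4 ≠ 0, so the identity fails.
(For a valid weak derivative the identity must hold for EVERY test function, in particular this one. The failure shows v is NOT the weak derivative of u.)
Correct weak derivative would be u'(x) = 2*x - 1.


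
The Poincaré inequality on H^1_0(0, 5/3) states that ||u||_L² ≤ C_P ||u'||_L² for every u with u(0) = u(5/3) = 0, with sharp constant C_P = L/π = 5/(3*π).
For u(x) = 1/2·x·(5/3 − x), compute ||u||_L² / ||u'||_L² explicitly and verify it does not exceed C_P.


||u||_L² / ||u'||_L² = sqrt(10)/6 < C_P = 5/(3*π).

u(x) = 1/2·x·(5/3 − x), so u'(x) = 5/6 - x.
u(x) = 1/2·x·(5/3 − x) vanishes at x = 0 and x = 5/3, so u ∈ H^1_0(0, 5/3). Differentiate via the product rule and integrate the resulting polynomials term by term.
  ∫_0^5/3 u² dx = ∫_0^5/3 (x^4/4 - 5*x^3/6 + 25*x^2/36) dx. Term by term:
    ∫_0^5/3 x^4/4 dx = 625/972;  ∫_0^5/3 -5*x^3/6 dx = -3125/1944;  ∫_0^5/3 25*x^2/36 dx = 3125/2916.
  Sum: 625/972 − 3125/1944 + 3125/2916 = 625/5832.
  ∫_0^5/3 (u')² dx = ∫_0^5/3 (x^2 - 5*x/3 + 25/36) dx. Term by term:
    ∫_0^5/3 x^2 dx = 125/81;  ∫_0^5/3 -5*x/3 dx = -125/54;  ∫_0^5/3 25/36 dx = 125/108.
  Sum: 125/81 − 125/54 + 125/108 = 125/324.
∫_0^5/3 u² dx = 625/5832, so ||u||_L² = 25*sqrt(2)/108.
∫_0^5/3 (u')² dx = 125/324, so ||u'||_L² = 5*sqrt(5)/18.
Ratio ||u||_L² / ||u'||_L² = sqrt(10)/6.
Sharp Poincaré constant on H^1_0(0, 5/3) is C_P = L/π = 5/(3*π), achieved by sin(3*π/5·x).
A polynomial bump cannot attain the sharp Poincaré constant (only the first sine eigenfunction does), so the ratio is strictly less than C_P, consistent with ||u||_L² ≤ C_P ||u'||_L².


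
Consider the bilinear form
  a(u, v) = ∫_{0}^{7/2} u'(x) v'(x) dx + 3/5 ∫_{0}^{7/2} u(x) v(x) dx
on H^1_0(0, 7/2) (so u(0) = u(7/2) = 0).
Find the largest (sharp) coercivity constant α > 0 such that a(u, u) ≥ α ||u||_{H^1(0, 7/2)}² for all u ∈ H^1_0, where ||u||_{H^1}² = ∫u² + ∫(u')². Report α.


α = (147 + 20*π^2)/(5*(4*π^2 + 49))

Coercivity of a(·,·) on H^1_0(0, 7/2) means a(u, u) ≥ α ||u||_{H^1}² for every u ∈ H^1_0.
The interval has length L = 7/2, and Poincaré/coercivity depend only on L. Here a(u, u) = ∫(u')² + (3/5)·∫u².
Here 0 < c = 3/5 < 1. The condition a(u,u) ≥ α||u||_{H^1}² reads (1−α)∫(u')² ≥ (α−c)∫u². Any admissible α is ≤ 1 (rapidly oscillating u have ∫u²/∫(u')² → 0), and α = 1 would force 0 ≥ (1−c)∫u², impossible since c < 1; so 1−α > 0. By the sharp Poincaré inequality on H^1_0 of an interval of length L, ∫(u')² ≥ (π/L)²∫u² with equality for the first sine mode sin(π(x−x₀)/L) (x₀ the left endpoint), so the inequality holds for all u iff (1−α)(π/L)² ≥ α − c, i.e. α ≤ ((π/L)² + c)/((π/L)² + 1) = (1 + c(L/π)²)/(1 + (L/π)²). With (π/L)² = 4*π^2/49 and c = 3/5, the largest admissible constant is α = ((π/L)² + c)/((π/L)² + 1).
Simplifying, α = (147 + 20*π^2)/(5*(4*π^2 + 49)).


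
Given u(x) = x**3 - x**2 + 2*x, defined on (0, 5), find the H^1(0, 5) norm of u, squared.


||u||_{H^1}^2 = 90690/7

The H^1 norm (squared) on an interval (0, L) is
  ||u||_{H^1}^2 = ∫_0^L u(x)^2 dx + ∫_0^L u'(x)^2 dx.
Compute u'(x) = 3*x**2 - 2*x + 2.
Then u(x)^2 = x**6 - 2*x**5 + 5*x**4 - 4*x**3 + 4*x**2 and u'(x)^2 = 9*x**4 - 12*x**3 + 16*x**2 - 8*x + 4.
Integrate each monomial from 0 to 5 using ∫_0^5 c·x^n dx = c·5^(n+1)/(n+1):
  ∫_0^5 u(x)^2 dx = ∫_0^5 (x^6 - 2*x^5 + 5*x^4 - 4*x^3 + 4*x^2) dx. Term by term:
    ∫_0^5 x^6 dx = 78125/7;  ∫_0^5 -2*x^5 dx = -15625/3;  ∫_0^5 5*x^4 dx = 3125;
    ∫_0^5 -4*x^3 dx = -625;  ∫_0^5 4*x^2 dx = 500/3.
  Sum: 78125/7 − 15625/3 + 3125 − 625 + 500/3 = 181000/21.
  ∫_0^5 u'(x)^2 dx = ∫_0^5 (9*x^4 - 12*x^3 + 16*x^2 - 8*x + 4) dx. Term by term:
    ∫_0^5 9*x^4 dx = 5625;  ∫_0^5 -12*x^3 dx = -1875;  ∫_0^5 16*x^2 dx = 2000/3;
    ∫_0^5 -8*x dx = -100;  ∫_0^5 4 dx = 20.
  Sum: 5625 − 1875 + 2000/3 − 100 + 20 = 13010/3.
Adding: ||u||_{H^1}^2 = 181000/21 + 13010/3 = 90690/7.


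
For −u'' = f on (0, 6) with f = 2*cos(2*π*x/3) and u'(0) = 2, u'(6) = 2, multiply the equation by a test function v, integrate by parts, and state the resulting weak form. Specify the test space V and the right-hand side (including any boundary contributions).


V = H^1(0, 6) (v unrestricted at boundary; u is determined up to an additive constant); weak form: ∫_0^6 u'v' dx = ∫_0^6 (2*cos(2*π*x/3)) v dx + 2·v(6) − 2·v(0) for all v ∈ V.

Multiply both sides by a test function v and integrate from 0 to 6:
  ∫_0^6 −u''(x) v(x) dx = ∫_0^6 f(x) v(x) dx.
Integrate the LHS by parts once:
  ∫_0^6 −u'' v dx = −[u'(x) v(x)]_0^6 + ∫_0^6 u'(x) v'(x) dx.
Thus ∫_0^6 u'(x) v'(x) dx = ∫_0^6 f(x) v(x) dx + [u'(x) v(x)]_0^6.
Choose V so that boundary terms are either known or forced to vanish.
u has inhomogeneous Neumann u'(0) = 2, u'(6) = 2. [u' v]_0^6 = (2)·v(6) − (2)·v(0) = 2·v(6) − 2·v(0). Take V = H^1(0, 6); boundary term becomes part of RHS.
Weak formulation: find u (satisfying any essential BC) such that ∫_0^6 u'(x) v'(x) dx = ∫_0^6 f v dx + 2·v(6) − 2·v(0) for all v ∈ V (Neumann data are natural BCs: they enter the RHS as boundary terms).
Substituting f(x) = 2*cos(2*π*x/3), the right-hand side is ∫_0^6 (2*cos(2*π*x/3)) v dx + 2·v(6) − 2·v(0).
Compatibility check (pure Neumann): taking v ≡ 1 ∈ V gives 0 = ∫_0^6 f dx + (2) − (2), i.e. ∫_0^6 f dx must equal u'(0) − u'(6) = 0. Indeed ∫_0^6 (2*cos(2*π*x/3)) dx = 0, so the data are compatible. The solution is then unique only up to an additive constant (fix it e.g. by requiring ∫_0^6 u dx = 0).


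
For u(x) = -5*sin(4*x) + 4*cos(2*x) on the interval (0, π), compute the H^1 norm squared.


||u||_{H^1(0,π)}^2 = 505*π/2

u'(x) = -8*sin(2*x) - 20*cos(4*x).
Expand u² and (u')² and integrate term by term on (0, π), using: for integers n ≥ 1, ∫_0^π sin²(nx) dx = ∫_0^π cos²(nx) dx = π/2; for n ≠ n', ∫_0^π sin(nx)sin(n'x) dx = ∫_0^π cos(nx)cos(n'x) dx = 0; and by product-to-sum, ∫_0^π sin(nx)cos(n'x) dx = ½∫_0^π [sin((n+n')x) + sin((n−n')x)] dx, which is 0 when n+n' is even and 2n/(n²−n'²) when n+n' is odd (it need not vanish on (0, π)).
  u² squared terms: (-5)²·∫sin(4x)² dx = 25·π/2 = 25*π/2;  (4)²·∫cos(2x)² dx = 16·π/2 = 8*π.
  u² cross terms: 2·(-5)·(4)·∫sin(4x)·cos(2x) dx = -40·(0) = 0.
  So ∫_0^π u² dx = 25*π/2 + 8*π + 0 = 41*π/2.
  (u')² squared terms: (-20)²·∫cos(4x)² dx = 400·π/2 = 200*π;  (-8)²·∫sin(2x)² dx = 64·π/2 = 32*π.
  (u')² cross terms: 2·(-20)·(-8)·∫cos(4x)·sin(2x) dx = 320·(0) = 0.
  So ∫_0^π (u')² dx = 200*π + 32*π + 0 = 232*π.
||u||_{H^1}^2 = (41*π/2) + (232*π) = 505*π/2.


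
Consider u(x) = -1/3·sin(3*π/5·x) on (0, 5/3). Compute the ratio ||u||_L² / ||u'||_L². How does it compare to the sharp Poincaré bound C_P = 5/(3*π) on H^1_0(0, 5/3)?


||u||_L² / ||u'||_L² = 5/(3*π) = C_P.

u(x) = -1/3·sin(3*π/5·x), so u'(x) = -π*cos(3*π*x/5)/5.
Writing u(x) = A·sin(kπx/L) with A = -1/3 and k = 1, use ∫_0^L sin²(kπx/L) dx = L/2 and ∫_0^L cos²(kπx/L) dx = L/2.
u² = 1/9·sin²(3*π/5·x) and (u')² = π^2/25·cos²(3*π/5·x), and each of sin², cos² integrates to L/2 = 5/6 over (0, 5/3).
∫_0^5/3 u² dx = 5/54, so ||u||_L² = sqrt(30)/18.
∫_0^5/3 (u')² dx = π^2/30, so ||u'||_L² = sqrt(30)*π/30.
Ratio ||u||_L² / ||u'||_L² = 5/(3*π).
Sharp Poincaré constant on H^1_0(0, 5/3) is C_P = L/π = 5/(3*π), achieved by sin(3*π/5·x).
This is the k = 1 eigenfunction (up to amplitude), so the ratio equals the sharp Poincaré constant exactly.


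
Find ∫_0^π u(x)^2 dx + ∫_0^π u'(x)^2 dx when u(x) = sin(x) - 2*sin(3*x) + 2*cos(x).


||u||_{H^1(0,π)}^2 = 25*π

u'(x) = -2*sin(x) + cos(x) - 6*cos(3*x).
Expand u² and (u')² and integrate term by term on (0, π), using: for integers n ≥ 1, ∫_0^π sin²(nx) dx = ∫_0^π cos²(nx) dx = π/2; for n ≠ n', ∫_0^π sin(nx)sin(n'x) dx = ∫_0^π cos(nx)cos(n'x) dx = 0; and by product-to-sum, ∫_0^π sin(nx)cos(n'x) dx = ½∫_0^π [sin((n+n')x) + sin((n−n')x)] dx, which is 0 when n+n' is even and 2n/(n²−n'²) when n+n' is odd (it need not vanish on (0, π)).
  u² squared terms: (-2)²·∫sin(3x)² dx = 4·π/2 = 2*π;  (2)²·∫cos(x)² dx = 4·π/2 = 2*π;  (1)²·∫sin(x)² dx = 1·π/2 = π/2.
  u² cross terms: 2·(-2)·(2)·∫sin(3x)·cos(x) dx = -8·(0) = 0;  2·(-2)·(1)·∫sin(3x)·sin(x) dx = -4·(0) = 0;  2·(2)·(1)·∫cos(x)·sin(x) dx = 4·(0) = 0.
  So ∫_0^π u² dx = 2*π + 2*π + π/2 + 0 + 0 + 0 = 9*π/2.
  (u')² squared terms: (-6)²·∫cos(3x)² dx = 36·π/2 = 18*π;  (-2)²·∫sin(x)² dx = 4·π/2 = 2*π;  (1)²·∫cos(x)² dx = 1·π/2 = π/2.
  (u')² cross terms: 2·(-6)·(-2)·∫cos(3x)·sin(x) dx = 24·(0) = 0;  2·(-6)·(1)·∫cos(3x)·cos(x) dx = -12·(0) = 0;  2·(-2)·(1)·∫sin(x)·cos(x) dx = -4·(0) = 0.
  So ∫_0^π (u')² dx = 18*π + 2*π + π/2 + 0 + 0 + 0 = 41*π/2.
||u||_{H^1}^2 = (9*π/2) + (41*π/2) = 25*π.


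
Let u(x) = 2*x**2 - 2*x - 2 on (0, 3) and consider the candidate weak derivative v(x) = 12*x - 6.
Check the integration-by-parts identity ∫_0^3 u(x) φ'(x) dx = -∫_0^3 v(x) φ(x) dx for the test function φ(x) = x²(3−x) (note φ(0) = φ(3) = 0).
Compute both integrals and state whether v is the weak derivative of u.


LHS = -351/10, RHS = -1053/10. No, v is not the weak derivative of u.

u(x) = 2*x**2 - 2*x - 2, classical derivative u'(x) = 4*x - 2.
φ(x) = x²(3−x), so φ'(x) = 3*x*(2 - x).
Note φ(0) = φ(3) = 0, so the boundary term u·φ vanishes.
LHS = ∫_0^3 u(x) φ'(x) dx = ∫_0^3 (-6*x^4 + 18*x^3 - 6*x^2 - 12*x) dx. Term by term:
  ∫_0^3 -6*x^4 dx = -1458/5;  ∫_0^3 18*x^3 dx = 729/2;  ∫_0^3 -6*x^2 dx = -54;
  ∫_0^3 -12*x dx = -54.
Sum: -1458/5 + 729/2 − 54 − 54 = -351/10.
So LHS = -351/10.
∫_0^3 v(x) φ(x) dx = ∫_0^3 (-12*x^4 + 42*x^3 - 18*x^2) dx. Term by term:
  ∫_0^3 -12*x^4 dx = -2916/5;  ∫_0^3 42*x^3 dx = 1701/2;  ∫_0^3 -18*x^2 dx = -162.
Sum: -2916/5 + 1701/2 − 162 = 1053/10.
So RHS = -∫_0^3 v(x) φ(x) dx = -1053/10.
LHS − RHS = 351/5 ≠ 0, so the identity fails.
(For a valid weak derivative the identity must hold for EVERY test function, in particular this one. The failure shows v is NOT the weak derivative of u.)
Correct weak derivative would be u'(x) = 4*x - 2.


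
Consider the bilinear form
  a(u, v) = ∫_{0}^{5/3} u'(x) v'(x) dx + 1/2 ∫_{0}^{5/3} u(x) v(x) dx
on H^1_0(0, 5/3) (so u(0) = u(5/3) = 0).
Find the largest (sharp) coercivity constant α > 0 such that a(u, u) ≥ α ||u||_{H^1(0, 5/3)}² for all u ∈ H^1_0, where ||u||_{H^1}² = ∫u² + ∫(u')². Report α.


α = (25 + 18*π^2)/(2*(25 + 9*π^2))

Coercivity of a(·,·) on H^1_0(0, 5/3) means a(u, u) ≥ α ||u||_{H^1}² for every u ∈ H^1_0.
The interval has length L = 5/3, and Poincaré/coercivity depend only on L. Here a(u, u) = ∫(u')² + (1/2)·∫u².
Here 0 < c = 1/2 < 1. The condition a(u,u) ≥ α||u||_{H^1}² reads (1−α)∫(u')² ≥ (α−c)∫u². Any admissible α is ≤ 1 (rapidly oscillating u have ∫u²/∫(u')² → 0), and α = 1 would force 0 ≥ (1−c)∫u², impossible since c < 1; so 1−α > 0. By the sharp Poincaré inequality on H^1_0 of an interval of length L, ∫(u')² ≥ (π/L)²∫u² with equality for the first sine mode sin(π(x−x₀)/L) (x₀ the left endpoint), so the inequality holds for all u iff (1−α)(π/L)² ≥ α − c, i.e. α ≤ ((π/L)² + c)/((π/L)² + 1) = (1 + c(L/π)²)/(1 + (L/π)²). With (π/L)² = 9*π^2/25 and c = 1/2, the largest admissible constant is α = ((π/L)² + c)/((π/L)² + 1).
Simplifying, α = (25 + 18*π^2)/(2*(25 + 9*π^2)).


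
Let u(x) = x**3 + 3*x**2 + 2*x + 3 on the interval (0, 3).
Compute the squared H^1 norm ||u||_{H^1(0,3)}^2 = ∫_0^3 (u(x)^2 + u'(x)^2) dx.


||u||_{H^1}^2 = 282459/70

The H^1 norm (squared) on an interval (0, L) is
  ||u||_{H^1}^2 = ∫_0^L u(x)^2 dx + ∫_0^L u'(x)^2 dx.
Compute u'(x) = 3*x**2 + 6*x + 2.
Then u(x)^2 = x**6 + 6*x**5 + 13*x**4 + 18*x**3 + 22*x**2 + 12*x + 9 and u'(x)^2 = 9*x**4 + 36*x**3 + 48*x**2 + 24*x + 4.
Integrate each monomial from 0 to 3 using ∫_0^3 c·x^n dx = c·3^(n+1)/(n+1):
  ∫_0^3 u(x)^2 dx = ∫_0^3 (x^6 + 6*x^5 + 13*x^4 + 18*x^3 + 22*x^2 + 12*x + 9) dx. Term by term:
    ∫_0^3 x^6 dx = 2187/7;  ∫_0^3 6*x^5 dx = 729;  ∫_0^3 13*x^4 dx = 3159/5;
    ∫_0^3 18*x^3 dx = 729/2;  ∫_0^3 22*x^2 dx = 198;  ∫_0^3 12*x dx = 54;
    ∫_0^3 9 dx = 27.
  Sum: 2187/7 + 729 + 3159/5 + 729/2 + 198 + 54 + 27 = 162171/70.
  ∫_0^3 u'(x)^2 dx = ∫_0^3 (9*x^4 + 36*x^3 + 48*x^2 + 24*x + 4) dx. Term by term:
    ∫_0^3 9*x^4 dx = 2187/5;  ∫_0^3 36*x^3 dx = 729;  ∫_0^3 48*x^2 dx = 432;
    ∫_0^3 24*x dx = 108;  ∫_0^3 4 dx = 12.
  Sum: 2187/5 + 729 + 432 + 108 + 12 = 8592/5.
Adding: ||u||_{H^1}^2 = 162171/70 + 8592/5 = 282459/70.


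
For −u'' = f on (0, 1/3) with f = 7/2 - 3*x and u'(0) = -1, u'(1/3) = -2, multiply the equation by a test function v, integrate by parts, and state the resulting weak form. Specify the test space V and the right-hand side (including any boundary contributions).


V = H^1(0, 1/3) (v unrestricted at boundary; u is determined up to an additive constant); weak form: ∫_0^1/3 u'v' dx = ∫_0^1/3 (7/2 - 3*x) v dx − 2·v(1/3) + v(0) for all v ∈ V.

Multiply both sides by a test function v and integrate from 0 to 1/3:
  ∫_0^1/3 −u''(x) v(x) dx = ∫_0^1/3 f(x) v(x) dx.
Integrate the LHS by parts once:
  ∫_0^1/3 −u'' v dx = −[u'(x) v(x)]_0^1/3 + ∫_0^1/3 u'(x) v'(x) dx.
Thus ∫_0^1/3 u'(x) v'(x) dx = ∫_0^1/3 f(x) v(x) dx + [u'(x) v(x)]_0^1/3.
Choose V so that boundary terms are either known or forced to vanish.
u has inhomogeneous Neumann u'(0) = -1, u'(1/3) = -2. [u' v]_0^1/3 = (-2)·v(1/3) − (-1)·v(0) = − 2·v(1/3) + v(0). Take V = H^1(0, 1/3); boundary term becomes part of RHS.
Weak formulation: find u (satisfying any essential BC) such that ∫_0^1/3 u'(x) v'(x) dx = ∫_0^1/3 f v dx − 2·v(1/3) + v(0) for all v ∈ V (Neumann data are natural BCs: they enter the RHS as boundary terms).
Substituting f(x) = 7/2 - 3*x, the right-hand side is ∫_0^1/3 (7/2 - 3*x) v dx − 2·v(1/3) + v(0).
Compatibility check (pure Neumann): taking v ≡ 1 ∈ V gives 0 = ∫_0^1/3 f dx + (-2) − (-1), i.e. ∫_0^1/3 f dx must equal u'(0) − u'(1/3) = 1. Indeed ∫_0^1/3 (7/2 - 3*x) dx = 1, so the data are compatible. The solution is then unique only up to an additive constant (fix it e.g. by requiring ∫_0^1/3 u dx = 0).


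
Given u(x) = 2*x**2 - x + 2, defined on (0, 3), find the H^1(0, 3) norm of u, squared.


||u||_{H^1}^2 = 1497/5

The H^1 norm (squared) on an interval (0, L) is
  ||u||_{H^1}^2 = ∫_0^L u(x)^2 dx + ∫_0^L u'(x)^2 dx.
Compute u'(x) = 4*x - 1.
Then u(x)^2 = 4*x**4 - 4*x**3 + 9*x**2 - 4*x + 4 and u'(x)^2 = 16*x**2 - 8*x + 1.
Integrate each monomial from 0 to 3 using ∫_0^3 c·x^n dx = c·3^(n+1)/(n+1):
  ∫_0^3 u(x)^2 dx = ∫_0^3 (4*x^4 - 4*x^3 + 9*x^2 - 4*x + 4) dx. Term by term:
    ∫_0^3 4*x^4 dx = 972/5;  ∫_0^3 -4*x^3 dx = -81;  ∫_0^3 9*x^2 dx = 81;
    ∫_0^3 -4*x dx = -18;  ∫_0^3 4 dx = 12.
  Sum: 972/5 − 81 + 81 − 18 + 12 = 942/5.
  ∫_0^3 u'(x)^2 dx = ∫_0^3 (16*x^2 - 8*x + 1) dx. Term by term:
    ∫_0^3 16*x^2 dx = 144;  ∫_0^3 -8*x dx = -36;  ∫_0^3 1 dx = 3.
  Sum: 144 − 36 + 3 = 111.
Adding: ||u||_{H^1}^2 = 942/5 + 111 = 1497/5.


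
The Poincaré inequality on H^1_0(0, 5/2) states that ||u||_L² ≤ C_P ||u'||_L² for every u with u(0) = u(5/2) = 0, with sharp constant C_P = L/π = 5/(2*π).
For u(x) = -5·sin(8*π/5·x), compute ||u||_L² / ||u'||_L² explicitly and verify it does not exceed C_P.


||u||_L² / ||u'||_L² = 5/(8*π) < C_P = 5/(2*π).

u(x) = -5·sin(8*π/5·x), so u'(x) = -8*π*cos(8*π*x/5).
Writing u(x) = A·sin(kπx/L) with A = -5 and k = 4, use ∫_0^L sin²(kπx/L) dx = L/2 and ∫_0^L cos²(kπx/L) dx = L/2.
u² = 25·sin²(8*π/5·x) and (u')² = 64*π^2·cos²(8*π/5·x), and each of sin², cos² integrates to L/2 = 5/4 over (0, 5/2).
∫_0^5/2 u² dx = 125/4, so ||u||_L² = 5*sqrt(5)/2.
∫_0^5/2 (u')² dx = 80*π^2, so ||u'||_L² = 4*sqrt(5)*π.
Ratio ||u||_L² / ||u'||_L² = 5/(8*π).
Sharp Poincaré constant on H^1_0(0, 5/2) is C_P = L/π = 5/(2*π), achieved by sin(2*π/5·x).
This is the k = 4 harmonic; the ratio L/(kπ) is strictly less than C_P = L/π, consistent with the sharp inequality ||u||_L² ≤ C_P ||u'||_L².


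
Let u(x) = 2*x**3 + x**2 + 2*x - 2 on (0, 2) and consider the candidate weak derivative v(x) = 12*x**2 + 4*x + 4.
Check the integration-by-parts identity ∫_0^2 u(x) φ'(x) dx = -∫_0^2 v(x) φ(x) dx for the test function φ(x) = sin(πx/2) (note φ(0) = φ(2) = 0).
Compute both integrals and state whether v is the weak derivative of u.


LHS = -64/π + 192/π^3, RHS = -128/π + 384/π^3. No, v is not the weak derivative of u.

u(x) = 2*x**3 + x**2 + 2*x - 2, classical derivative u'(x) = 6*x**2 + 2*x + 2.
φ(x) = sin(πx/2), so φ'(x) = π*cos(π*x/2)/2.
Note φ(0) = φ(2) = 0, so the boundary term u·φ vanishes.
LHS = ∫_0^2 u(x) φ'(x) dx = ∫_0^2 (π*x^3*cos(π*x/2) + π*x^2*cos(π*x/2)/2 + π*x*cos(π*x/2) - π*cos(π*x/2)) dx. Term by term:
  ∫_0^2 -π*cos(π*x/2) dx = 0;  ∫_0^2 π*x*cos(π*x/2) dx = -8/π;  ∫_0^2 π*x^3*cos(π*x/2) dx = -48/π + 192/π^3;
  ∫_0^2 π*x^2*cos(π*x/2)/2 dx = -8/π.
Sum: 0 − 8/π + -48/π + 192/π^3 − 8/π = -64/π + 192/π^3.
So LHS = -64/π + 192/π^3.
∫_0^2 v(x) φ(x) dx = ∫_0^2 (12*x^2*sin(π*x/2) + 4*x*sin(π*x/2) + 4*sin(π*x/2)) dx. Term by term:
  ∫_0^2 4*sin(π*x/2) dx = 16/π;  ∫_0^2 4*x*sin(π*x/2) dx = 16/π;  ∫_0^2 12*x^2*sin(π*x/2) dx = -384/π^3 + 96/π.
Sum: 16/π + 16/π + -384/π^3 + 96/π = -384/π^3 + 128/π.
So RHS = -∫_0^2 v(x) φ(x) dx = -128/π + 384/π^3.
LHS − RHS = -192/π^3 + 64/π ≠ 0, so the identity fails.
(For a valid weak derivative the identity must hold for EVERY test function, in particular this one. The failure shows v is NOT the weak derivative of u.)
Correct weak derivative would be u'(x) = 6*x**2 + 2*x + 2.


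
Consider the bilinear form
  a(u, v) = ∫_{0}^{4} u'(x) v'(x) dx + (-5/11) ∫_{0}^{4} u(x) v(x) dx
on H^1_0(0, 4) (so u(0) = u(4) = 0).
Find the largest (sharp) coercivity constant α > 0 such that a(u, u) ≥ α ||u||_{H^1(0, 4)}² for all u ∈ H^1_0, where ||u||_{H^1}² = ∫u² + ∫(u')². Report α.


α = (-80/11 + π^2)/(π^2 + 16)

Coercivity of a(·,·) on H^1_0(0, 4) means a(u, u) ≥ α ||u||_{H^1}² for every u ∈ H^1_0.
The interval has length L = 4, and Poincaré/coercivity depend only on L. Here a(u, u) = ∫(u')² + (-5/11)·∫u².
Here c = -5/11 < 0 with |c| < (π/L)² = π^2/16, so coercivity still holds. The condition a(u,u) ≥ α||u||_{H^1}² reads (1−α)∫(u')² ≥ (α−c)∫u². Any admissible α is ≤ 1 (rapidly oscillating u have ∫u²/∫(u')² → 0), and α = 1 would force 0 ≥ (1−c)∫u², impossible since c < 1; so 1−α > 0. By the sharp Poincaré inequality on H^1_0 of an interval of length L, ∫(u')² ≥ (π/L)²∫u² with equality for the first sine mode sin(π(x−x₀)/L) (x₀ the left endpoint), so the inequality holds for all u iff (1−α)(π/L)² ≥ α − c, i.e. α ≤ ((π/L)² + c)/((π/L)² + 1) = (1 + c(L/π)²)/(1 + (L/π)²). (Direct route, valid since c ≤ 0: Poincaré gives c∫u² ≥ c(L/π)²∫(u')², so a(u,u) ≥ (1 + c(L/π)²)∫(u')², while ||u||_{H^1}² ≤ (1 + (L/π)²)∫(u')²; dividing yields the same α.) With (π/L)² = π^2/16 and c = -5/11, the largest admissible constant is α = ((π/L)² + c)/((π/L)² + 1).
Simplifying, α = (-80/11 + π^2)/(π^2 + 16).


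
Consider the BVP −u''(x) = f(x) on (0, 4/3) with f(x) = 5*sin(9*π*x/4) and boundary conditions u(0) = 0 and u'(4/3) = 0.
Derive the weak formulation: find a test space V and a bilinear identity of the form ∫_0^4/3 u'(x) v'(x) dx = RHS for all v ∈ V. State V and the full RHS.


V = {v ∈ H^1(0, 4/3) : v(0) = 0} (test functions vanish at x = 0 where u is specified); weak form: ∫_0^4/3 u'v' dx = ∫_0^4/3 (5*sin(9*π*x/4)) v dx for all v ∈ V.

Multiply both sides by a test function v and integrate from 0 to 4/3:
  ∫_0^4/3 −u''(x) v(x) dx = ∫_0^4/3 f(x) v(x) dx.
Integrate the LHS by parts once:
  ∫_0^4/3 −u'' v dx = −[u'(x) v(x)]_0^4/3 + ∫_0^4/3 u'(x) v'(x) dx.
Thus ∫_0^4/3 u'(x) v'(x) dx = ∫_0^4/3 f(x) v(x) dx + [u'(x) v(x)]_0^4/3.
Choose V so that boundary terms are either known or forced to vanish.
Mixed BC: u(0) = 0 (Dirichlet) and u'(4/3) = 0 (Neumann). Define V = {v ∈ H^1(0, 4/3) : v(0) = 0}. Then [u' v]_0^4/3 = u'(4/3)·v(4/3) − u'(0)·0 = 0.
Weak formulation: find u (satisfying any essential BC) such that ∫_0^4/3 u'(x) v'(x) dx = ∫_0^4/3 f v dx for all v ∈ V (Dirichlet at 0 absorbed into V; the Neumann datum at x = 4/3 is zero, so no boundary term remains).
Substituting f(x) = 5*sin(9*π*x/4), the right-hand side is ∫_0^4/3 (5*sin(9*π*x/4)) v dx.


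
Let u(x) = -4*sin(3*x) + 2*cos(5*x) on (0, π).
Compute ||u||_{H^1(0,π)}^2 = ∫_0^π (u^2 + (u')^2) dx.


||u||_{H^1(0,π)}^2 = 132*π

u'(x) = -10*sin(5*x) - 12*cos(3*x).
Expand u² and (u')² and integrate term by term on (0, π), using: for integers n ≥ 1, ∫_0^π sin²(nx) dx = ∫_0^π cos²(nx) dx = π/2; for n ≠ n', ∫_0^π sin(nx)sin(n'x) dx = ∫_0^π cos(nx)cos(n'x) dx = 0; and by product-to-sum, ∫_0^π sin(nx)cos(n'x) dx = ½∫_0^π [sin((n+n')x) + sin((n−n')x)] dx, which is 0 when n+n' is even and 2n/(n²−n'²) when n+n' is odd (it need not vanish on (0, π)).
  u² squared terms: (-4)²·∫sin(3x)² dx = 16·π/2 = 8*π;  (2)²·∫cos(5x)² dx = 4·π/2 = 2*π.
  u² cross terms: 2·(-4)·(2)·∫sin(3x)·cos(5x) dx = -16·(0) = 0.
  So ∫_0^π u² dx = 8*π + 2*π + 0 = 10*π.
  (u')² squared terms: (-12)²·∫cos(3x)² dx = 144·π/2 = 72*π;  (-10)²·∫sin(5x)² dx = 100·π/2 = 50*π.
  (u')² cross terms: 2·(-12)·(-10)·∫cos(3x)·sin(5x) dx = 240·(0) = 0.
  So ∫_0^π (u')² dx = 72*π + 50*π + 0 = 122*π.
||u||_{H^1}^2 = (10*π) + (122*π) = 132*π.


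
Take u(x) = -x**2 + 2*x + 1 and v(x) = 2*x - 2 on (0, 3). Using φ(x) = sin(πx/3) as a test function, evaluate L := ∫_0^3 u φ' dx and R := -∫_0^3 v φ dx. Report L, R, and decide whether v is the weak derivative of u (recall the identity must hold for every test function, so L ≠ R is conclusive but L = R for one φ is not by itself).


LHS = 6/π, RHS = -6/π. No, v is not the weak derivative of u.

u(x) = -x**2 + 2*x + 1, classical derivative u'(x) = 2 - 2*x.
φ(x) = sin(πx/3), so φ'(x) = π*cos(π*x/3)/3.
Note φ(0) = φ(3) = 0, so the boundary term u·φ vanishes.
LHS = ∫_0^3 u(x) φ'(x) dx = ∫_0^3 (-π*x^2*cos(π*x/3)/3 + 2*π*x*cos(π*x/3)/3 + π*cos(π*x/3)/3) dx. Term by term:
  ∫_0^3 π*cos(π*x/3)/3 dx = 0;  ∫_0^3 -π*x^2*cos(π*x/3)/3 dx = 18/π;  ∫_0^3 2*π*x*cos(π*x/3)/3 dx = -12/π.
Sum: 0 + 18/π − 12/π = 6/π.
So LHS = 6/π.
∫_0^3 v(x) φ(x) dx = ∫_0^3 (2*x*sin(π*x/3) - 2*sin(π*x/3)) dx. Term by term:
  ∫_0^3 -2*sin(π*x/3) dx = -12/π;  ∫_0^3 2*x*sin(π*x/3) dx = 18/π.
Sum: -12/π + 18/π = 6/π.
So RHS = -∫_0^3 v(x) φ(x) dx = -6/π.
LHS − RHS = 12/π ≠ 0, so the identity fails.
(For a valid weak derivative the identity must hold for EVERY test function, in particular this one. The failure shows v is NOT the weak derivative of u.)
Correct weak derivative would be u'(x) = 2 - 2*x.


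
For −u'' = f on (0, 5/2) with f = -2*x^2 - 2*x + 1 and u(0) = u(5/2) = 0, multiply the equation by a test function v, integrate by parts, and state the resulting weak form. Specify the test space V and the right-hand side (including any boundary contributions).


V = H^1_0(0, 5/2) (so v(0) = v(5/2) = 0); weak form: ∫_0^5/2 u'v' dx = ∫_0^5/2 (-2*x^2 - 2*x + 1) v dx for all v ∈ V.

Multiply both sides by a test function v and integrate from 0 to 5/2:
  ∫_0^5/2 −u''(x) v(x) dx = ∫_0^5/2 f(x) v(x) dx.
Integrate the LHS by parts once:
  ∫_0^5/2 −u'' v dx = −[u'(x) v(x)]_0^5/2 + ∫_0^5/2 u'(x) v'(x) dx.
Thus ∫_0^5/2 u'(x) v'(x) dx = ∫_0^5/2 f(x) v(x) dx + [u'(x) v(x)]_0^5/2.
Choose V so that boundary terms are either known or forced to vanish.
u is Dirichlet: u(0) = u(5/2) = 0. Let V = H^1_0(0, 5/2); then v(0) = v(5/2) = 0, and [u' v]_0^5/2 = 0.
Weak formulation: find u (satisfying any essential BC) such that ∫_0^5/2 u'(x) v'(x) dx = ∫_0^5/2 f v dx for all v ∈ V.
Substituting f(x) = -2*x^2 - 2*x + 1, the right-hand side is ∫_0^5/2 (-2*x^2 - 2*x + 1) v dx.


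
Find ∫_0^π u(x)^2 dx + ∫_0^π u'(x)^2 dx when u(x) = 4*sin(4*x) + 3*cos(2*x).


||u||_{H^1(0,π)}^2 = 317*π/2

u'(x) = -6*sin(2*x) + 16*cos(4*x).
Expand u² and (u')² and integrate term by term on (0, π), using: for integers n ≥ 1, ∫_0^π sin²(nx) dx = ∫_0^π cos²(nx) dx = π/2; for n ≠ n', ∫_0^π sin(nx)sin(n'x) dx = ∫_0^π cos(nx)cos(n'x) dx = 0; and by product-to-sum, ∫_0^π sin(nx)cos(n'x) dx = ½∫_0^π [sin((n+n')x) + sin((n−n')x)] dx, which is 0 when n+n' is even and 2n/(n²−n'²) when n+n' is odd (it need not vanish on (0, π)).
  u² squared terms: (3)²·∫cos(2x)² dx = 9·π/2 = 9*π/2;  (4)²·∫sin(4x)² dx = 16·π/2 = 8*π.
  u² cross terms: 2·(3)·(4)·∫cos(2x)·sin(4x) dx = 24·(0) = 0.
  So ∫_0^π u² dx = 9*π/2 + 8*π + 0 = 25*π/2.
  (u')² squared terms: (-6)²·∫sin(2x)² dx = 36·π/2 = 18*π;  (16)²·∫cos(4x)² dx = 256·π/2 = 128*π.
  (u')² cross terms: 2·(-6)·(16)·∫sin(2x)·cos(4x) dx = -192·(0) = 0.
  So ∫_0^π (u')² dx = 18*π + 128*π + 0 = 146*π.
||u||_{H^1}^2 = (25*π/2) + (146*π) = 317*π/2.


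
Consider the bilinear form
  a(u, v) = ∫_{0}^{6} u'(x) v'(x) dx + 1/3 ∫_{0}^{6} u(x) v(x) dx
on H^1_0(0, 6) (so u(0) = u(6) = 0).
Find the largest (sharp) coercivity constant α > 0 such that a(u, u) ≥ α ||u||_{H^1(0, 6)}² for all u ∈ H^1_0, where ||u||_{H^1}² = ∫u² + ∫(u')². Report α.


α = (π^2 + 12)/(π^2 + 36)

Coercivity of a(·,·) on H^1_0(0, 6) means a(u, u) ≥ α ||u||_{H^1}² for every u ∈ H^1_0.
The interval has length L = 6, and Poincaré/coercivity depend only on L. Here a(u, u) = ∫(u')² + (1/3)·∫u².
Here 0 < c = 1/3 < 1. The condition a(u,u) ≥ α||u||_{H^1}² reads (1−α)∫(u')² ≥ (α−c)∫u². Any admissible α is ≤ 1 (rapidly oscillating u have ∫u²/∫(u')² → 0), and α = 1 would force 0 ≥ (1−c)∫u², impossible since c < 1; so 1−α > 0. By the sharp Poincaré inequality on H^1_0 of an interval of length L, ∫(u')² ≥ (π/L)²∫u² with equality for the first sine mode sin(π(x−x₀)/L) (x₀ the left endpoint), so the inequality holds for all u iff (1−α)(π/L)² ≥ α − c, i.e. α ≤ ((π/L)² + c)/((π/L)² + 1) = (1 + c(L/π)²)/(1 + (L/π)²). With (π/L)² = π^2/36 and c = 1/3, the largest admissible constant is α = ((π/L)² + c)/((π/L)² + 1).
Simplifying, α = (π^2 + 12)/(π^2 + 36).
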